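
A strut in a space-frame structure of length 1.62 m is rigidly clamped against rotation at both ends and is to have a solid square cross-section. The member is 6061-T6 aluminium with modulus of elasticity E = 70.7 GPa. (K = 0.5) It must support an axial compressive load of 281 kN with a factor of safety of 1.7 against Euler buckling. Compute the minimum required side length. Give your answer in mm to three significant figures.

a ≈ 48.2 mm

Required P_cr = n·P = 1.7 × 281 = 477.7 kN
L_e = K·L = 0.5 × 1.62 = 0.8100 m
Required I = P_cr·L_e²/(π²E) = 4.777×10^5 × 0.8100² / (π² × 7.07×10^10) = 4.492×10^-7 m⁴
I_req = 4.492×10^5 mm⁴
Solid square: I = a⁴/12  ⇒  a = (12I)^(1/4) = (12×4.492×10^5)^(1/4) = 48.2 mm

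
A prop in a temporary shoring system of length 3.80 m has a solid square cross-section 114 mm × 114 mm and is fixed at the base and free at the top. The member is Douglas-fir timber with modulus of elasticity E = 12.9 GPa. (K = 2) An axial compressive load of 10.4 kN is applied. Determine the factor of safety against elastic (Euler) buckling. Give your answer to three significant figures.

I = a⁴/12 = 114⁴/12 = 1.407×10^7 mm⁴
I = 1.407×10^7 mm⁴ = 1.407×10^-5 m⁴
Effective length L_e = K·L = 2 × 3.80 = 7.600 m
P_cr = π²EI / L_e² = π² × 12.9×10⁹ × 1.407×10^-5 / 7.600² = 3.102×10^4 N
Factor of safety n = P_cr / P = 31.024 / 10.4 = 2.98

n ≈ 2.98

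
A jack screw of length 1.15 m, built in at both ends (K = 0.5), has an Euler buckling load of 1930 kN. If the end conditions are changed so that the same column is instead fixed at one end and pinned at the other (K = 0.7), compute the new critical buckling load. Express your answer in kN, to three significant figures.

P_cr ≈ 985 kN

P_cr ∝ 1/K², so P_cr,new = P_cr,old × (K_old/K_new)² = 1930 × (0.5/0.7)²
= 1930 × 0.5102 = 985 kN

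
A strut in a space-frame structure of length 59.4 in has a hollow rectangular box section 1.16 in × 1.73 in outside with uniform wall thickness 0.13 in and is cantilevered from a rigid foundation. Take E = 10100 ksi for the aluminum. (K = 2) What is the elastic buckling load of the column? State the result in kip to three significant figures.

P_cr ≈ 0.959 kip

Inner dimensions: h_i = 1.73 − 2×0.13 = 1.470 in, b_i = 1.16 − 2×0.13 = 0.9000 in
Weak-axis I_min = (h_o·b_o³ − h_i·b_i³)/12 with b_o = 1.16, b_i = 0.9000 in (shorter outer/inner sides).
I_min = (1.73×1.16³ − 1.470×0.9000³)/12 = 0.1357 in⁴
Effective length L_e = K·L = 2 × 59.4 = 118.8 in
P_cr = π²EI / L_e² = π² × 10100×10³ × 0.1357 / 118.8² = 958.6 lb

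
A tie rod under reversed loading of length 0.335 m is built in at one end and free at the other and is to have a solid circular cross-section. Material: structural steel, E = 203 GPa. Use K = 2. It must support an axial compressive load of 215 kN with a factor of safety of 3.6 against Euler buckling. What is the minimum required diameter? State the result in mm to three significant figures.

Required P_cr = n·P = 3.6 × 215 = 774.0 kN
L_e = K·L = 2 × 0.335 = 0.6700 m
Required I = P_cr·L_e²/(π²E) = 7.740×10^5 × 0.6700² / (π² × 2.03×10^11) = 1.734×10^-7 m⁴
I_req = 1.734×10^5 mm⁴
Solid circle: I = πd⁴/64  ⇒  d = (64I/π)^(1/4) = (64×1.734×10^5/π)^(1/4) = 43.4 mm

d ≈ 43.4 mm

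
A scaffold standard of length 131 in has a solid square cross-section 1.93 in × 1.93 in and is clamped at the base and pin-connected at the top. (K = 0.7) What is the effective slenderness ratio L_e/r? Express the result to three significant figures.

I = a⁴/12 = 1.93⁴/12 = 1.156 in⁴
A = 3.725 in²;  r_min = √(I/A) = √(1.156/3.725) = 0.5571 in
L_e = K·L = 0.7 × 131 = 91.70 in
λ = L_e / r_min = 91.700 / 0.5571 = 165

λ ≈ 165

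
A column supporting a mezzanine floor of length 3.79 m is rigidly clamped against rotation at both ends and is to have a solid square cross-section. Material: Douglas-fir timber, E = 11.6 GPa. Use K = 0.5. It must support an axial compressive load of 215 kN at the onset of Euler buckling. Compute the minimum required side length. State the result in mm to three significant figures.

a ≈ 94.8 mm

L_e = K·L = 0.5 × 3.79 = 1.895 m
Required I = P_cr·L_e²/(π²E) = 2.150×10^5 × 1.895² / (π² × 1.16×10^10) = 6.744×10^-6 m⁴
I_req = 6.744×10^6 mm⁴
Solid square: I = a⁴/12  ⇒  a = (12I)^(1/4) = (12×6.744×10^6)^(1/4) = 94.8 mm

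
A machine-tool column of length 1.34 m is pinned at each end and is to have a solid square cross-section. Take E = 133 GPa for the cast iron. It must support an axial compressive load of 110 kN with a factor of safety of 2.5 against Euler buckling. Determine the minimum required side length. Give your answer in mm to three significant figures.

Required P_cr = n·P = 2.5 × 110 = 275.0 kN
L_e = K·L = 1 × 1.34 = 1.340 m
Required I = P_cr·L_e²/(π²E) = 2.750×10^5 × 1.340² / (π² × 1.33×10^11) = 3.762×10^-7 m⁴
I_req = 3.762×10^5 mm⁴
Solid square: I = a⁴/12  ⇒  a = (12I)^(1/4) = (12×3.762×10^5)^(1/4) = 46.1 mm

a ≈ 46.1 mm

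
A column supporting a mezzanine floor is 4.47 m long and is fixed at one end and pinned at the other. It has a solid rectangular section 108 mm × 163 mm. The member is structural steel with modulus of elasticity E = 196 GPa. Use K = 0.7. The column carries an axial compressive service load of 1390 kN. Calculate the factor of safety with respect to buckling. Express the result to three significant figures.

n ≈ 2.43

Buckling occurs about the weak axis: I_min = h·b³/12 with b = 108 mm (the shorter side).
I_min = 163×108³/12 = 1.711×10^7 mm⁴
I = 1.711×10^7 mm⁴ = 1.711×10^-5 m⁴
Effective length L_e = K·L = 0.7 × 4.47 = 3.129 m
P_cr = π²EI / L_e² = π² × 196×10⁹ × 1.711×10^-5 / 3.129² = 3.381×10^6 N
Factor of safety n = P_cr / P = 3380.8 / 1390 = 2.43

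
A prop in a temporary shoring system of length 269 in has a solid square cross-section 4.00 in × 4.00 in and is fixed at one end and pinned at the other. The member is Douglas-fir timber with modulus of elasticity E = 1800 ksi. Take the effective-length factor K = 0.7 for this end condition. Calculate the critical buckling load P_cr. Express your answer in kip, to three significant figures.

P_cr ≈ 10.7 kip

I = a⁴/12 = 4.00⁴/12 = 21.33 in⁴
Effective length L_e = K·L = 0.7 × 269 = 188.3 in
P_cr = π²EI / L_e² = π² × 1800×10³ × 21.33 / 188.3² = 1.069×10^4 lb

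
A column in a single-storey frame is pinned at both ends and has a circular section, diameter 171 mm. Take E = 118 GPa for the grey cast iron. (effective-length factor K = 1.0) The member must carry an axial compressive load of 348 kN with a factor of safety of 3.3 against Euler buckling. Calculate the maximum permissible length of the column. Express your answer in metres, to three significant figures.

I = πd⁴/64 = π×171⁴/64 = 4.197×10^7 mm⁴
I = 4.197×10^-5 m⁴
Required critical load P_cr = n·P = 3.3 × 348 = 1148 kN = 1.148×10^6 N
From P_cr = π²EI/(K·L)²:  L = (1/K)·√(π²EI/P_cr) = (1/1)·√(π²×1.18×10^11×4.197×10^-5/1.148×10^6)
L = 6.52 m

L_max ≈ 6.52 m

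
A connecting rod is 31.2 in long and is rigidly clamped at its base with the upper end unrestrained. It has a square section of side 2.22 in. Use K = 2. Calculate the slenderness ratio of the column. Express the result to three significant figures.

For a square r = a/√12 = 2.22/√12 = 0.6409 in
L_e = K·L = 2 × 31.2 = 62.40 in
λ = L_e / r_min = 62.400 / 0.6409 = 97.4

λ ≈ 97.4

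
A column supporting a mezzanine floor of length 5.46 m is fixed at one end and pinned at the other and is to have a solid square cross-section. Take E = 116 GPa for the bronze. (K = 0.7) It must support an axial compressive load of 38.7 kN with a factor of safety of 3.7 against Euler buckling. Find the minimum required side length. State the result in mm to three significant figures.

a ≈ 68.4 mm

Required P_cr = n·P = 3.7 × 38.7 = 143.2 kN
L_e = K·L = 0.7 × 5.46 = 3.822 m
Required I = P_cr·L_e²/(π²E) = 1.432×10^5 × 3.822² / (π² × 1.16×10^11) = 1.827×10^-6 m⁴
I_req = 1.827×10^6 mm⁴
Solid square: I = a⁴/12  ⇒  a = (12I)^(1/4) = (12×1.827×10^6)^(1/4) = 68.4 mm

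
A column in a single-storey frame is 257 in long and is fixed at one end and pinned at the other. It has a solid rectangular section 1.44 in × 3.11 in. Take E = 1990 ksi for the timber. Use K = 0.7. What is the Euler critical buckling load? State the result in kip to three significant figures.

Buckling occurs about the weak axis: I_min = h·b³/12 with b = 1.44 in (the shorter side).
I_min = 3.11×1.44³/12 = 0.7739 in⁴
Effective length L_e = K·L = 0.7 × 257 = 179.9 in
P_cr = π²EI / L_e² = π² × 1990×10³ × 0.7739 / 179.9² = 469.6 lb

P_cr ≈ 0.470 kip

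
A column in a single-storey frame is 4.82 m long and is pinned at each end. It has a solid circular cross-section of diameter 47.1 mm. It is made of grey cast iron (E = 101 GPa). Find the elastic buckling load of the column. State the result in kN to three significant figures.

I = πd⁴/64 = π×47.1⁴/64 = 2.416×10^5 mm⁴
I = 2.416×10^5 mm⁴ = 2.416×10^-7 m⁴
Effective length L_e = K·L = 1 × 4.82 = 4.820 m
P_cr = π²EI / L_e² = π² × 101×10⁹ × 2.416×10^-7 / 4.820² = 1.037×10^4 N

P_cr ≈ 10.4 kN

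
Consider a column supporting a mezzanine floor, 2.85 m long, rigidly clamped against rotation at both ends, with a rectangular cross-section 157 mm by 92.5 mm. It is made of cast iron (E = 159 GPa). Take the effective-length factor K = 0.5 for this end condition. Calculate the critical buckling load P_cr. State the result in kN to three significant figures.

Buckling occurs about the weak axis: I_min = h·b³/12 with b = 92.5 mm (the shorter side).
I_min = 157×92.5³/12 = 1.035×10^7 mm⁴
I = 1.035×10^7 mm⁴ = 1.035×10^-5 m⁴
Effective length L_e = K·L = 0.5 × 2.85 = 1.425 m
P_cr = π²EI / L_e² = π² × 159×10⁹ × 1.035×10^-5 / 1.425² = 8.002×10^6 N

P_cr ≈ 8000 kN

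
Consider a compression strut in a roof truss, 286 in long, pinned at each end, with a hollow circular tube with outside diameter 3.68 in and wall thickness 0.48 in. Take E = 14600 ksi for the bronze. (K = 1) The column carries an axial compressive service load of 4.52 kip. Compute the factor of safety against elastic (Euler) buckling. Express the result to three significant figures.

Inner diameter d_i = 3.68 − 2×0.48 = 2.720 in
I = π(d_o⁴ − d_i⁴)/64 = π(3.68⁴ − 2.720⁴)/64 = 6.316 in⁴
Effective length L_e = K·L = 1 × 286 = 286.0 in
P_cr = π²EI / L_e² = π² × 14600×10³ × 6.316 / 286.0² = 1.113×10^4 lb
Factor of safety n = P_cr / P = 11.126 / 4.52 = 2.46

n ≈ 2.46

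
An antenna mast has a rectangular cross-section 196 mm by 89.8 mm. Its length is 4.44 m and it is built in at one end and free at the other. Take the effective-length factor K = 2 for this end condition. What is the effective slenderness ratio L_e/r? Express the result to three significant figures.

λ ≈ 343

Buckling occurs about the weak axis: I_min = h·b³/12 with b = 89.8 mm (the shorter side).
I_min = 196×89.8³/12 = 1.183×10^7 mm⁴
A = 1.760×10^4 mm²;  r_min = √(I/A) = √(1.183×10^7/1.760×10^4) = 25.92 mm
L_e = K·L = 2 × 4.44 m = 8.880 m = 8880.0 mm
λ = L_e / r_min = 8880.0 / 25.92 = 343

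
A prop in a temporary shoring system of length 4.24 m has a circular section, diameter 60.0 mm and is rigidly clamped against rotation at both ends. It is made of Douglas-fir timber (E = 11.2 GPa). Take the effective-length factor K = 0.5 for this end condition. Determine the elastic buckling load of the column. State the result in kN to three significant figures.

P_cr ≈ 15.6 kN

I = πd⁴/64 = π×60.0⁴/64 = 6.362×10^5 mm⁴
I = 6.362×10^5 mm⁴ = 6.362×10^-7 m⁴
Effective length L_e = K·L = 0.5 × 4.24 = 2.120 m
P_cr = π²EI / L_e² = π² × 11.2×10⁹ × 6.362×10^-7 / 2.120² = 1.565×10^4 N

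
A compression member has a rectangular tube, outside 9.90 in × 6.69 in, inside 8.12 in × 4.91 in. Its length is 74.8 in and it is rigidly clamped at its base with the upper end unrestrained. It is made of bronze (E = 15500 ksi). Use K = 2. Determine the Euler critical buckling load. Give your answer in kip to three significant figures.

P_cr ≈ 1140 kip

Weak-axis I_min = (h_o·b_o³ − h_i·b_i³)/12 with b_o = 6.69, b_i = 4.910 in (shorter outer/inner sides).
I_min = (9.90×6.69³ − 8.120×4.910³)/12 = 166.9 in⁴
Effective length L_e = K·L = 2 × 74.8 = 149.6 in
P_cr = π²EI / L_e² = π² × 15500×10³ × 166.9 / 149.6² = 1.141×10^6 lb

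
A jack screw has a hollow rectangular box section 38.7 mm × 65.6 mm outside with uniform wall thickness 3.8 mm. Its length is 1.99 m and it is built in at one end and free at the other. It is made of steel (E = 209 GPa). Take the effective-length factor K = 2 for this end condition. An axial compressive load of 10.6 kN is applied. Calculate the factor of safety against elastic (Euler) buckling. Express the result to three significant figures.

Inner dimensions: h_i = 65.6 − 2×3.8 = 58.00 mm, b_i = 38.7 − 2×3.8 = 31.10 mm
Weak-axis I_min = (h_o·b_o³ − h_i·b_i³)/12 with b_o = 38.7, b_i = 31.10 mm (shorter outer/inner sides).
I_min = (65.6×38.7³ − 58.00×31.10³)/12 = 1.715×10^5 mm⁴
I = 1.715×10^5 mm⁴ = 1.715×10^-7 m⁴
Effective length L_e = K·L = 2 × 1.99 = 3.980 m
P_cr = π²EI / L_e² = π² × 209×10⁹ × 1.715×10^-7 / 3.980² = 2.233×10^4 N
Factor of safety n = P_cr / P = 22.328 / 10.6 = 2.11

n ≈ 2.11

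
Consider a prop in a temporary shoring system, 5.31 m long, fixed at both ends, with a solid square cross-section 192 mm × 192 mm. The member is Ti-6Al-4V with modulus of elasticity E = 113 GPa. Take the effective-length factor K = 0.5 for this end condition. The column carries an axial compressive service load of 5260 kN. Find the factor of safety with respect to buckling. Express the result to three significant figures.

I = a⁴/12 = 192⁴/12 = 1.132×10^8 mm⁴
I = 1.132×10^8 mm⁴ = 1.132×10^-4 m⁴
Effective length L_e = K·L = 0.5 × 5.31 = 2.655 m
P_cr = π²EI / L_e² = π² × 113×10⁹ × 1.132×10^-4 / 2.655² = 1.792×10^7 N
Factor of safety n = P_cr / P = 17917 / 5260 = 3.41

n ≈ 3.41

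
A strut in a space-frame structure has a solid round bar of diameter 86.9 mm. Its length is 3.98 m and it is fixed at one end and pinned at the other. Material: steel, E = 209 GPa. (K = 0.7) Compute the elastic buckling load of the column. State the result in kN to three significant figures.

P_cr ≈ 744 kN

I = πd⁴/64 = π×86.9⁴/64 = 2.799×10^6 mm⁴
I = 2.799×10^6 mm⁴ = 2.799×10^-6 m⁴
Effective length L_e = K·L = 0.7 × 3.98 = 2.786 m
P_cr = π²EI / L_e² = π² × 209×10⁹ × 2.799×10^-6 / 2.786² = 7.439×10^5 N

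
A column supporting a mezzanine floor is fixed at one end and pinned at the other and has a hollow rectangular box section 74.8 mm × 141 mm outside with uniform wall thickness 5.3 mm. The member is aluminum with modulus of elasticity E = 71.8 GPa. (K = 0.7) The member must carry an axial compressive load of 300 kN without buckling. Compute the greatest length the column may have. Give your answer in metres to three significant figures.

Inner dimensions: h_i = 141 − 2×5.3 = 130.4 mm, b_i = 74.8 − 2×5.3 = 64.20 mm
Weak-axis I_min = (h_o·b_o³ − h_i·b_i³)/12 with b_o = 74.8, b_i = 64.20 mm (shorter outer/inner sides).
I_min = (141×74.8³ − 130.4×64.20³)/12 = 2.042×10^6 mm⁴
I = 2.042×10^-6 m⁴
At the buckling limit P_cr = P = 3.000×10^5 N
From P_cr = π²EI/(K·L)²:  L = (1/K)·√(π²EI/P_cr) = (1/0.7)·√(π²×7.18×10^10×2.042×10^-6/3.000×10^5)
L = 3.14 m

L_max ≈ 3.14 m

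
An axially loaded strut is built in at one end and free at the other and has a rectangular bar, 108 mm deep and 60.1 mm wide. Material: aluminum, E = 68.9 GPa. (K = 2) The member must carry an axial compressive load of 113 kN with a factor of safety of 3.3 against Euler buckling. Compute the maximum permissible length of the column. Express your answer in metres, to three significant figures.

L_max ≈ 0.944 m

Buckling occurs about the weak axis: I_min = h·b³/12 with b = 60.1 mm (the shorter side).
I_min = 108×60.1³/12 = 1.954×10^6 mm⁴
I = 1.954×10^-6 m⁴
Required critical load P_cr = n·P = 3.3 × 113 = 372.9 kN = 3.729×10^5 N
From P_cr = π²EI/(K·L)²:  L = (1/K)·√(π²EI/P_cr) = (1/2)·√(π²×6.89×10^10×1.954×10^-6/3.729×10^5)
L = 0.944 m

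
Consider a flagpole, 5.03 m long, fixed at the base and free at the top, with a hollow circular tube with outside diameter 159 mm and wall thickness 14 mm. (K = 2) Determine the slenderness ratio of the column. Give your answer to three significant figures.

Inner diameter d_i = 159 − 2×14 = 131.0 mm
I = π(d_o⁴ − d_i⁴)/64 = π(159⁴ − 131.0⁴)/64 = 1.692×10^7 mm⁴
A = 6.377×10^3 mm²;  r_min = √(I/A) = √(1.692×10^7/6.377×10^3) = 51.50 mm
L_e = K·L = 2 × 5.03 m = 10.06 m = 10060 mm
λ = L_e / r_min = 10060 / 51.50 = 195

λ ≈ 195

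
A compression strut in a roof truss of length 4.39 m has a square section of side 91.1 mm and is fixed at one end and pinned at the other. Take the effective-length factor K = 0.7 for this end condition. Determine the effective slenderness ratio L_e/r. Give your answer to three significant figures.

For a square r = a/√12 = 91.1/√12 = 26.30 mm
L_e = K·L = 0.7 × 4.39 m = 3.073 m = 3073.0 mm
λ = L_e / r_min = 3073.0 / 26.30 = 117

λ ≈ 117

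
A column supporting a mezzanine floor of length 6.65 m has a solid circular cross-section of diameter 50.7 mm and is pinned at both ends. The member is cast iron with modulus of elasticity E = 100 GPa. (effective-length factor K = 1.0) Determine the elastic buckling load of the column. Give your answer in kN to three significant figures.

P_cr ≈ 7.24 kN

I = πd⁴/64 = π×50.7⁴/64 = 3.243×10^5 mm⁴
I = 3.243×10^5 mm⁴ = 3.243×10^-7 m⁴
Effective length L_e = K·L = 1 × 6.65 = 6.650 m
P_cr = π²EI / L_e² = π² × 100×10⁹ × 3.243×10^-7 / 6.650² = 7.239×10^3 N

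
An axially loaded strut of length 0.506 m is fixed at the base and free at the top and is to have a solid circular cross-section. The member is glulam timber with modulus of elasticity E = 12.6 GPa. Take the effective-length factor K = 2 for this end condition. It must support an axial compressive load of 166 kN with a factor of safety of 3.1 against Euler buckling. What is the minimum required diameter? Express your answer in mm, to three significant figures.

d ≈ 96.4 mm

Required P_cr = n·P = 3.1 × 166 = 514.6 kN
L_e = K·L = 2 × 0.506 = 1.012 m
Required I = P_cr·L_e²/(π²E) = 5.146×10^5 × 1.012² / (π² × 1.26×10^10) = 4.238×10^-6 m⁴
I_req = 4.238×10^6 mm⁴
Solid circle: I = πd⁴/64  ⇒  d = (64I/π)^(1/4) = (64×4.238×10^6/π)^(1/4) = 96.4 mm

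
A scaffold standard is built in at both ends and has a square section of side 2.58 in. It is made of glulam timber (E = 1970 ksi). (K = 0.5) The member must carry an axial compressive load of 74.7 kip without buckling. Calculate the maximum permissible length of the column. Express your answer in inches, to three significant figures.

I = a⁴/12 = 2.58⁴/12 = 3.692 in⁴
At the buckling limit P_cr = P = 7.470×10^4 lb
From P_cr = π²EI/(K·L)²:  L = (1/K)·√(π²EI/P_cr) = (1/0.5)·√(π²×1.97×10^6×3.692/7.470×10^4)
L = 62.0 in

L_max ≈ 62.0 in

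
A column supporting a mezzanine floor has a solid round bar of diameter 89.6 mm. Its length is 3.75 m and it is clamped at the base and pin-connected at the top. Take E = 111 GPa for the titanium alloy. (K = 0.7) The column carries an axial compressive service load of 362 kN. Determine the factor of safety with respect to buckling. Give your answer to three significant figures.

I = πd⁴/64 = π×89.6⁴/64 = 3.164×10^6 mm⁴
I = 3.164×10^6 mm⁴ = 3.164×10^-6 m⁴
Effective length L_e = K·L = 0.7 × 3.75 = 2.625 m
P_cr = π²EI / L_e² = π² × 111×10⁹ × 3.164×10^-6 / 2.625² = 5.030×10^5 N
Factor of safety n = P_cr / P = 503.00 / 362 = 1.39

n ≈ 1.39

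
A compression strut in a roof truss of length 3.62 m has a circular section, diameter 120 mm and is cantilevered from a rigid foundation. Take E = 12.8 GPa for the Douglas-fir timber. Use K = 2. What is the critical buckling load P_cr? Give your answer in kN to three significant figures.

P_cr ≈ 24.5 kN

I = πd⁴/64 = π×120⁴/64 = 1.018×10^7 mm⁴
I = 1.018×10^7 mm⁴ = 1.018×10^-5 m⁴
Effective length L_e = K·L = 2 × 3.62 = 7.240 m
P_cr = π²EI / L_e² = π² × 12.8×10⁹ × 1.018×10^-5 / 7.240² = 2.453×10^4 N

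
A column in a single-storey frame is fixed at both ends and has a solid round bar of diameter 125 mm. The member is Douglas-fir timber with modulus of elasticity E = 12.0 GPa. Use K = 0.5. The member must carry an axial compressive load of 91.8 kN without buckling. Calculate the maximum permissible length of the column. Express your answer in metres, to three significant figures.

L_max ≈ 7.86 m

I = πd⁴/64 = π×125⁴/64 = 1.198×10^7 mm⁴
I = 1.198×10^-5 m⁴
At the buckling limit P_cr = P = 9.180×10^4 N
From P_cr = π²EI/(K·L)²:  L = (1/K)·√(π²EI/P_cr) = (1/0.5)·√(π²×1.20×10^10×1.198×10^-5/9.180×10^4)
L = 7.86 m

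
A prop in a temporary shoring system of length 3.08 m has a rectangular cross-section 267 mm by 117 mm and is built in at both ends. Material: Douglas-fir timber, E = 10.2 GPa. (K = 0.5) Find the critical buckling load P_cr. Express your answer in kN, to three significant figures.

P_cr ≈ 1510 kN

Buckling occurs about the weak axis: I_min = h·b³/12 with b = 117 mm (the shorter side).
I_min = 267×117³/12 = 3.564×10^7 mm⁴
I = 3.564×10^7 mm⁴ = 3.564×10^-5 m⁴
Effective length L_e = K·L = 0.5 × 3.08 = 1.540 m
P_cr = π²EI / L_e² = π² × 10.2×10⁹ × 3.564×10^-5 / 1.540² = 1.513×10^6 N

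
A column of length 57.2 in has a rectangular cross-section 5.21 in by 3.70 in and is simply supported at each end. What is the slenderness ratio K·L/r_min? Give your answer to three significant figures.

λ ≈ 53.6

For a rectangle r_min = b/√12 = 3.70/√12 = 1.068 in
L_e = K·L = 1 × 57.2 = 57.20 in
λ = L_e / r_min = 57.200 / 1.068 = 53.6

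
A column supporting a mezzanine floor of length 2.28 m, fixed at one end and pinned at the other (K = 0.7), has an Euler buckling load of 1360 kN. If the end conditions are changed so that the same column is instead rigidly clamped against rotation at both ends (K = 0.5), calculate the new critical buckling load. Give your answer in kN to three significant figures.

P_cr ∝ 1/K², so P_cr,new = P_cr,old × (K_old/K_new)² = 1360 × (0.7/0.5)²
= 1360 × 1.960 = 2670 kN

P_cr ≈ 2670 kN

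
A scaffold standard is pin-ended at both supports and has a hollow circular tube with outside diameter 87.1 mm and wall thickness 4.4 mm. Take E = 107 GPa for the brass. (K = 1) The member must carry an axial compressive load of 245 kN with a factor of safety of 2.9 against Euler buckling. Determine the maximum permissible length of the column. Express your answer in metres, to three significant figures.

L_max ≈ 1.21 m

Inner diameter d_i = 87.1 − 2×4.4 = 78.30 mm
I = π(d_o⁴ − d_i⁴)/64 = π(87.1⁴ − 78.30⁴)/64 = 9.801×10^5 mm⁴
I = 9.801×10^-7 m⁴
Required critical load P_cr = n·P = 2.9 × 245 = 710.5 kN = 7.105×10^5 N
From P_cr = π²EI/(K·L)²:  L = (1/K)·√(π²EI/P_cr) = (1/1)·√(π²×1.07×10^11×9.801×10^-7/7.105×10^5)
L = 1.21 m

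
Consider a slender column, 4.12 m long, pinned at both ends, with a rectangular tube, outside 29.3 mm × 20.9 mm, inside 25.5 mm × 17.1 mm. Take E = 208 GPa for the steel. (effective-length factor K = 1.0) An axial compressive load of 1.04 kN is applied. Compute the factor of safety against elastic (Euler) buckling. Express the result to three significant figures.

Weak-axis I_min = (h_o·b_o³ − h_i·b_i³)/12 with b_o = 20.9, b_i = 17.10 mm (shorter outer/inner sides).
I_min = (29.3×20.9³ − 25.50×17.10³)/12 = 1.167×10^4 mm⁴
I = 1.167×10^4 mm⁴ = 1.167×10^-8 m⁴
Effective length L_e = K·L = 1 × 4.12 = 4.120 m
P_cr = π²EI / L_e² = π² × 208×10⁹ × 1.167×10^-8 / 4.120² = 1.411×10^3 N
Factor of safety n = P_cr / P = 1.4108 / 1.04 = 1.36

n ≈ 1.36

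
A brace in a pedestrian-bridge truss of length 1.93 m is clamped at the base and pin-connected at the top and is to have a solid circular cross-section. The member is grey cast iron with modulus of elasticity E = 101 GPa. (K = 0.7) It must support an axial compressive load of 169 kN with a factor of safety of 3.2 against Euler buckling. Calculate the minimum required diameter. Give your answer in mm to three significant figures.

Required P_cr = n·P = 3.2 × 169 = 540.8 kN
L_e = K·L = 0.7 × 1.93 = 1.351 m
Required I = P_cr·L_e²/(π²E) = 5.408×10^5 × 1.351² / (π² × 1.01×10^11) = 9.902×10^-7 m⁴
I_req = 9.902×10^5 mm⁴
Solid circle: I = πd⁴/64  ⇒  d = (64I/π)^(1/4) = (64×9.902×10^5/π)^(1/4) = 67.0 mm

d ≈ 67.0 mm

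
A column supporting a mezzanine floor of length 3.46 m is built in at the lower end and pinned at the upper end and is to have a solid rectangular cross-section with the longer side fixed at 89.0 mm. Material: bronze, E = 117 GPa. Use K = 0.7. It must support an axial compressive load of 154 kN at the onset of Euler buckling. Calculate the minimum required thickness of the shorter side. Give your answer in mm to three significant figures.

L_e = K·L = 0.7 × 3.46 = 2.422 m
Required I = P_cr·L_e²/(π²E) = 1.540×10^5 × 2.422² / (π² × 1.17×10^11) = 7.823×10^-7 m⁴
I_req = 7.823×10^5 mm⁴
Rectangle, weak axis: I_min = h·b³/12 with h = 89.0 mm fixed  ⇒  b = (12I/h)^(1/3) = 47.2 mm

b ≈ 47.2 mm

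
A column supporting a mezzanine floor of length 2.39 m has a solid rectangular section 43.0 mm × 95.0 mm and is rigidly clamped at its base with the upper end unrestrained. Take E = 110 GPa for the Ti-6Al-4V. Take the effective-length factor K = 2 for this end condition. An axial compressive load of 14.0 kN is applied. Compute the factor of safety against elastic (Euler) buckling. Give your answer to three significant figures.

n ≈ 2.14

Buckling occurs about the weak axis: I_min = h·b³/12 with b = 43.0 mm (the shorter side).
I_min = 95.0×43.0³/12 = 6.294×10^5 mm⁴
I = 6.294×10^5 mm⁴ = 6.294×10^-7 m⁴
Effective length L_e = K·L = 2 × 2.39 = 4.780 m
P_cr = π²EI / L_e² = π² × 110×10⁹ × 6.294×10^-7 / 4.780² = 2.991×10^4 N
Factor of safety n = P_cr / P = 29.908 / 14.0 = 2.14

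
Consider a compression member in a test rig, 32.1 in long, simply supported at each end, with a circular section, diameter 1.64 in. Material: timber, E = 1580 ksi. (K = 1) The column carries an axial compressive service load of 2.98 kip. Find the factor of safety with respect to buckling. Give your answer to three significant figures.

I = πd⁴/64 = π×1.64⁴/64 = 0.3551 in⁴
Effective length L_e = K·L = 1 × 32.1 = 32.10 in
P_cr = π²EI / L_e² = π² × 1580×10³ × 0.3551 / 32.10² = 5.374×10^3 lb
Factor of safety n = P_cr / P = 5.3739 / 2.98 = 1.80

n ≈ 1.80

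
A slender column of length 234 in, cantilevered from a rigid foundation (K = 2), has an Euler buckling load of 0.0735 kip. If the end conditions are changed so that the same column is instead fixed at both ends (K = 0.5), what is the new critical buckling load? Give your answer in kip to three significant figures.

P_cr ∝ 1/K², so P_cr,new = P_cr,old × (K_old/K_new)² = 0.0735 × (2/0.5)²
= 0.0735 × 16.00 = 1.18 kip

P_cr ≈ 1.18 kip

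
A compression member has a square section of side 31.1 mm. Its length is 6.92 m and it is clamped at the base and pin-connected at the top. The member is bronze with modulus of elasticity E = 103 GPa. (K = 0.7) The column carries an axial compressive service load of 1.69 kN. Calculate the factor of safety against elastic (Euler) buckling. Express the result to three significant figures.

n ≈ 2.00

I = a⁴/12 = 31.1⁴/12 = 7.796×10^4 mm⁴
I = 7.796×10^4 mm⁴ = 7.796×10^-8 m⁴
Effective length L_e = K·L = 0.7 × 6.92 = 4.844 m
P_cr = π²EI / L_e² = π² × 103×10⁹ × 7.796×10^-8 / 4.844² = 3.377×10^3 N
Factor of safety n = P_cr / P = 3.3775 / 1.69 = 2.00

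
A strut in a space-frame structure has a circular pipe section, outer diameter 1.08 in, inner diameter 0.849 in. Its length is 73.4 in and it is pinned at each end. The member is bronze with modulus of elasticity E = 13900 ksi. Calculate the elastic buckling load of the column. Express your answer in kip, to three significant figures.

d_o = 1.08 in, d_i = 0.849 in
I = π(d_o⁴ − d_i⁴)/64 = π(1.08⁴ − 0.8490⁴)/64 = 4.128×10^-2 in⁴
Effective length L_e = K·L = 1 × 73.4 = 73.40 in
P_cr = π²EI / L_e² = π² × 13900×10³ × 4.128×10^-2 / 73.40² = 1.051×10^3 lb

P_cr ≈ 1.05 kip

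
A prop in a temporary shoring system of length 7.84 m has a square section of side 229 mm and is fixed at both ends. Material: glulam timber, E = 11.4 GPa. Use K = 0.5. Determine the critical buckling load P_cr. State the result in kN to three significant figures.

I = a⁴/12 = 229⁴/12 = 2.292×10^8 mm⁴
I = 2.292×10^8 mm⁴ = 2.292×10^-4 m⁴
Effective length L_e = K·L = 0.5 × 7.84 = 3.920 m
P_cr = π²EI / L_e² = π² × 11.4×10⁹ × 2.292×10^-4 / 3.920² = 1.678×10^6 N

P_cr ≈ 1680 kN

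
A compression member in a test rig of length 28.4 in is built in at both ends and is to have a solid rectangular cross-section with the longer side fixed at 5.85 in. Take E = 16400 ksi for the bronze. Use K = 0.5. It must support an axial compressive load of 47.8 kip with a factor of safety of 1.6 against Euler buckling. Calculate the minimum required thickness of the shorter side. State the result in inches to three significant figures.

b ≈ 0.580 in

Required P_cr = n·P = 1.6 × 47.8 = 76.48 kip
L_e = K·L = 0.5 × 28.4 = 14.20 in
Required I = P_cr·L_e²/(π²E) = 7.648×10^4 × 14.20² / (π² × 1.64×10^7) = 9.528×10^-2 in⁴
Rectangle, weak axis: I_min = h·b³/12 with h = 5.85 in fixed  ⇒  b = (12I/h)^(1/3) = 0.580 in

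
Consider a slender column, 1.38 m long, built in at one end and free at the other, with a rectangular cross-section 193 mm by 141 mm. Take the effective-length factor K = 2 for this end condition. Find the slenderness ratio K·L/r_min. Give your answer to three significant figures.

λ ≈ 67.8

For a rectangle r_min = b/√12 = 141/√12 = 40.70 mm
L_e = K·L = 2 × 1.38 m = 2.760 m = 2760.0 mm
λ = L_e / r_min = 2760.0 / 40.70 = 67.8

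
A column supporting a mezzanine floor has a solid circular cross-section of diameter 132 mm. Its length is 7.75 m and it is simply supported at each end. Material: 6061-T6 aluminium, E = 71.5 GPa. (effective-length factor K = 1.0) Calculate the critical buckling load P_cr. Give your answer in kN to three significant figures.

I = πd⁴/64 = π×132⁴/64 = 1.490×10^7 mm⁴
I = 1.490×10^7 mm⁴ = 1.490×10^-5 m⁴
Effective length L_e = K·L = 1 × 7.75 = 7.750 m
P_cr = π²EI / L_e² = π² × 71.5×10⁹ × 1.490×10^-5 / 7.750² = 1.751×10^5 N

P_cr ≈ 175 kN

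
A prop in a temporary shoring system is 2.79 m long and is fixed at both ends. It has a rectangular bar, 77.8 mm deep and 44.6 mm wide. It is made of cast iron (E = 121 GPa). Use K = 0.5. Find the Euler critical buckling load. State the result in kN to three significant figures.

P_cr ≈ 353 kN

Buckling occurs about the weak axis: I_min = h·b³/12 with b = 44.6 mm (the shorter side).
I_min = 77.8×44.6³/12 = 5.752×10^5 mm⁴
I = 5.752×10^5 mm⁴ = 5.752×10^-7 m⁴
Effective length L_e = K·L = 0.5 × 2.79 = 1.395 m
P_cr = π²EI / L_e² = π² × 121×10⁹ × 5.752×10^-7 / 1.395² = 3.530×10^5 N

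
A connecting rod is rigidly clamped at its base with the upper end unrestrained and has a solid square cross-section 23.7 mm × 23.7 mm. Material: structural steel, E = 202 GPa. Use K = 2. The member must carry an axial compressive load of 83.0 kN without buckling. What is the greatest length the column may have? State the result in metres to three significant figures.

L_max ≈ 0.397 m

I = a⁴/12 = 23.7⁴/12 = 2.629×10^4 mm⁴
I = 2.629×10^-8 m⁴
At the buckling limit P_cr = P = 8.300×10^4 N
From P_cr = π²EI/(K·L)²:  L = (1/K)·√(π²EI/P_cr) = (1/2)·√(π²×2.02×10^11×2.629×10^-8/8.300×10^4)
L = 0.397 m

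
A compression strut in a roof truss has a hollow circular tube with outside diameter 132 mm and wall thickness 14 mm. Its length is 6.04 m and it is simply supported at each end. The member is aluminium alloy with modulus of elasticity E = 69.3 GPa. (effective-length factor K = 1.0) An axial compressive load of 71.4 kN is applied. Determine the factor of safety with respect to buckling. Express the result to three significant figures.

n ≈ 2.41

Inner diameter d_i = 132 − 2×14 = 104.0 mm
I = π(d_o⁴ − d_i⁴)/64 = π(132⁴ − 104.0⁴)/64 = 9.160×10^6 mm⁴
I = 9.160×10^6 mm⁴ = 9.160×10^-6 m⁴
Effective length L_e = K·L = 1 × 6.04 = 6.040 m
P_cr = π²EI / L_e² = π² × 69.3×10⁹ × 9.160×10^-6 / 6.040² = 1.717×10^5 N
Factor of safety n = P_cr / P = 171.74 / 71.4 = 2.41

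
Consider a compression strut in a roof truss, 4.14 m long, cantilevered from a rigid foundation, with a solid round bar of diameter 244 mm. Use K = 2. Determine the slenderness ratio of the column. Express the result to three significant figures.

λ ≈ 136

For a solid circle r = d/4 = 244/4 = 61.00 mm
L_e = K·L = 2 × 4.14 m = 8.280 m = 8280.0 mm
λ = L_e / r_min = 8280.0 / 61.00 = 136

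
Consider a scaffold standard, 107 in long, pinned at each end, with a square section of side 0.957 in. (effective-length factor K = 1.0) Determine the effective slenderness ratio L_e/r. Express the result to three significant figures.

λ ≈ 387

For a square r = a/√12 = 0.957/√12 = 0.2763 in
L_e = K·L = 1 × 107 = 107.0 in
λ = L_e / r_min = 107.00 / 0.2763 = 387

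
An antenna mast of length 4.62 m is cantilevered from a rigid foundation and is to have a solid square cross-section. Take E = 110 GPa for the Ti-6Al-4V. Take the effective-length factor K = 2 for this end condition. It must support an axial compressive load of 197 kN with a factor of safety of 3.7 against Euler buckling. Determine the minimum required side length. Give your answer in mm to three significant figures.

a ≈ 162 mm

Required P_cr = n·P = 3.7 × 197 = 728.9 kN
L_e = K·L = 2 × 4.62 = 9.240 m
Required I = P_cr·L_e²/(π²E) = 7.289×10^5 × 9.240² / (π² × 1.10×10^11) = 5.732×10^-5 m⁴
I_req = 5.732×10^7 mm⁴
Solid square: I = a⁴/12  ⇒  a = (12I)^(1/4) = (12×5.732×10^7)^(1/4) = 162 mm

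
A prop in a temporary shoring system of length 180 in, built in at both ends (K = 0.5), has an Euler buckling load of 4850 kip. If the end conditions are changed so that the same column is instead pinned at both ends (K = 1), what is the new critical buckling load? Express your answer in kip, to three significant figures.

P_cr ≈ 1210 kip

P_cr ∝ 1/K², so P_cr,new = P_cr,old × (K_old/K_new)² = 4850 × (0.5/1)²
= 4850 × 0.2500 = 1210 kip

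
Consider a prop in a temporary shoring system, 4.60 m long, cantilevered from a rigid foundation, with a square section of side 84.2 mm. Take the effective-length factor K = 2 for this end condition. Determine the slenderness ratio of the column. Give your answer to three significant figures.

λ ≈ 379

I = a⁴/12 = 84.2⁴/12 = 4.189×10^6 mm⁴
A = 7.090×10^3 mm²;  r_min = √(I/A) = √(4.189×10^6/7.090×10^3) = 24.31 mm
L_e = K·L = 2 × 4.60 m = 9.200 m = 9200.0 mm
λ = L_e / r_min = 9200.0 / 24.31 = 379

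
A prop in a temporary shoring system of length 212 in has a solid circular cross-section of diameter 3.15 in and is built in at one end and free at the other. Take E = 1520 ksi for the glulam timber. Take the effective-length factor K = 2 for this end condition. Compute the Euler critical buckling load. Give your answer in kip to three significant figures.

I = πd⁴/64 = π×3.15⁴/64 = 4.833 in⁴
Effective length L_e = K·L = 2 × 212 = 424.0 in
P_cr = π²EI / L_e² = π² × 1520×10³ × 4.833 / 424.0² = 403.3 lb

P_cr ≈ 0.403 kip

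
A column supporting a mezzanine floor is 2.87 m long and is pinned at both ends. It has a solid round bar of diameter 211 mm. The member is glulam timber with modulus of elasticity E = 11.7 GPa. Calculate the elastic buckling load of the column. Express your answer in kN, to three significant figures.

I = πd⁴/64 = π×211⁴/64 = 9.730×10^7 mm⁴
I = 9.730×10^7 mm⁴ = 9.730×10^-5 m⁴
Effective length L_e = K·L = 1 × 2.87 = 2.870 m
P_cr = π²EI / L_e² = π² × 11.7×10⁹ × 9.730×10^-5 / 2.870² = 1.364×10^6 N

P_cr ≈ 1360 kN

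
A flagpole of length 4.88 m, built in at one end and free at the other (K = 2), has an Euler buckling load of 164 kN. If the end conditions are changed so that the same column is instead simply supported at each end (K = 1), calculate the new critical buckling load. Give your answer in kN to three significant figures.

P_cr ≈ 656 kN

P_cr ∝ 1/K², so P_cr,new = P_cr,old × (K_old/K_new)² = 164 × (2/1)²
= 164 × 4.000 = 656 kN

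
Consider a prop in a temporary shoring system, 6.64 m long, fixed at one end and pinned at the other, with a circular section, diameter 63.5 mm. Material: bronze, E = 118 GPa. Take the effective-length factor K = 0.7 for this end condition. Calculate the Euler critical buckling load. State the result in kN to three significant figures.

I = πd⁴/64 = π×63.5⁴/64 = 7.981×10^5 mm⁴
I = 7.981×10^5 mm⁴ = 7.981×10^-7 m⁴
Effective length L_e = K·L = 0.7 × 6.64 = 4.648 m
P_cr = π²EI / L_e² = π² × 118×10⁹ × 7.981×10^-7 / 4.648² = 4.302×10^4 N

P_cr ≈ 43.0 kN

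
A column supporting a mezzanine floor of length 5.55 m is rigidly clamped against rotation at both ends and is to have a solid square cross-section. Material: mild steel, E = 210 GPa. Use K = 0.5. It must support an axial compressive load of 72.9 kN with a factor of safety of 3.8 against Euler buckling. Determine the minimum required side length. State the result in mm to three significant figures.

a ≈ 59.3 mm

Required P_cr = n·P = 3.8 × 72.9 = 277.0 kN
L_e = K·L = 0.5 × 5.55 = 2.775 m
Required I = P_cr·L_e²/(π²E) = 2.770×10^5 × 2.775² / (π² × 2.10×10^11) = 1.029×10^-6 m⁴
I_req = 1.029×10^6 mm⁴
Solid square: I = a⁴/12  ⇒  a = (12I)^(1/4) = (12×1.029×10^6)^(1/4) = 59.3 mm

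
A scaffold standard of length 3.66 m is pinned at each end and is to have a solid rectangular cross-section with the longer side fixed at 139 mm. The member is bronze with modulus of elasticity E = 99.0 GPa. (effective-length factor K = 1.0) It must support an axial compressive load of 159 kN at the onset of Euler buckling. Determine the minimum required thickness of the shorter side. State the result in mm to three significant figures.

b ≈ 57.3 mm

L_e = K·L = 1 × 3.66 = 3.660 m
Required I = P_cr·L_e²/(π²E) = 1.590×10^5 × 3.660² / (π² × 9.90×10^10) = 2.180×10^-6 m⁴
I_req = 2.180×10^6 mm⁴
Rectangle, weak axis: I_min = h·b³/12 with h = 139 mm fixed  ⇒  b = (12I/h)^(1/3) = 57.3 mm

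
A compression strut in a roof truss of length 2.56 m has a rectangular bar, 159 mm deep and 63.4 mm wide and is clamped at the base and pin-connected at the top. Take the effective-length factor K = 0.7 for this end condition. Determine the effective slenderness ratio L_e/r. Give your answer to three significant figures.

For a rectangle r_min = b/√12 = 63.4/√12 = 18.30 mm
L_e = K·L = 0.7 × 2.56 m = 1.792 m = 1792.0 mm
λ = L_e / r_min = 1792.0 / 18.30 = 97.9

λ ≈ 97.9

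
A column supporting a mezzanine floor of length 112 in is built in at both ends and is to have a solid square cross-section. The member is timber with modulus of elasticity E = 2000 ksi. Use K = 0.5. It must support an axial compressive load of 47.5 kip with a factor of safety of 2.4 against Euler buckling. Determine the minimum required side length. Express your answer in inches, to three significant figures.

Required P_cr = n·P = 2.4 × 47.5 = 114.0 kip
L_e = K·L = 0.5 × 112 = 56.00 in
Required I = P_cr·L_e²/(π²E) = 1.140×10^5 × 56.00² / (π² × 2.00×10^6) = 18.11 in⁴
Solid square: I = a⁴/12  ⇒  a = (12I)^(1/4) = (12×18.11)^(1/4) = 3.84 in

a ≈ 3.84 in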